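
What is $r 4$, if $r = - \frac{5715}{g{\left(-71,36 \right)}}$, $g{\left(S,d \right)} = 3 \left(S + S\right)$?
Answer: $\frac{3810}{71} \approx 53.662$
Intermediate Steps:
$g{\left(S,d \right)} = 6 S$ ($g{\left(S,d \right)} = 3 \cdot 2 S = 6 S$)
$r = \frac{1905}{142}$ ($r = - \frac{5715}{6 \left(-71\right)} = - \frac{5715}{-426} = \left(-5715\right) \left(- \frac{1}{426}\right) = \frac{1905}{142} \approx 13.415$)
$r 4 = \frac{1905}{142} \cdot 4 = \frac{3810}{71}$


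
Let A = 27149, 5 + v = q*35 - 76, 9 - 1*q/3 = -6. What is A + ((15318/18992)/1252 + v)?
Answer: 340536405515/11888992 ≈ 28643.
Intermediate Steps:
q = 45 (q = 27 - 3*(-6) = 27 + 18 = 45)
v = 1494 (v = -5 + (45*35 - 76) = -5 + (1575 - 76) = -5 + 1499 = 1494)
A + ((15318/18992)/1252 + v) = 27149 + ((15318/18992)/1252 + 1494) = 27149 + ((15318*(1/18992))*(1/1252) + 1494) = 27149 + ((7659/9496)*(1/1252) + 1494) = 27149 + (7659/11888992 + 1494) = 27149 + 17762161707/11888992 = 340536405515/11888992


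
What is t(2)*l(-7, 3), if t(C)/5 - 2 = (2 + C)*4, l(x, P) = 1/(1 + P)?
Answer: 45/2 ≈ 22.500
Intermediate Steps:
t(C) = 50 + 20*C (t(C) = 10 + 5*((2 + C)*4) = 10 + 5*(8 + 4*C) = 10 + (40 + 20*C) = 50 + 20*C)
t(2)*l(-7, 3) = (50 + 20*2)/(1 + 3) = (50 + 40)/4 = 90*(1/4) = 45/2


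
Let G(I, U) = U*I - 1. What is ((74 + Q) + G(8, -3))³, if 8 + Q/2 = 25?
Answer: 571787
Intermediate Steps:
Q = 34 (Q = -16 + 2*25 = -16 + 50 = 34)
G(I, U) = -1 + I*U (G(I, U) = I*U - 1 = -1 + I*U)
((74 + Q) + G(8, -3))³ = ((74 + 34) + (-1 + 8*(-3)))³ = (108 + (-1 - 24))³ = (108 - 25)³ = 83³ = 571787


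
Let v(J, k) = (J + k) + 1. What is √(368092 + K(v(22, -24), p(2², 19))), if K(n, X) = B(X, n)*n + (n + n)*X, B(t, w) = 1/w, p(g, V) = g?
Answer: √368085 ≈ 606.70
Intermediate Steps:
v(J, k) = 1 + J + k
K(n, X) = 1 + 2*X*n (K(n, X) = n/n + (n + n)*X = 1 + (2*n)*X = 1 + 2*X*n)
√(368092 + K(v(22, -24), p(2², 19))) = √(368092 + (1 + 2*2²*(1 + 22 - 24))) = √(368092 + (1 + 2*4*(-1))) = √(368092 + (1 - 8)) = √(368092 - 7) = √368085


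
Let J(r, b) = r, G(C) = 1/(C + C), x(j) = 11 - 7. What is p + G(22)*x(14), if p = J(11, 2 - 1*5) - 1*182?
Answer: -1880/11 ≈ -170.91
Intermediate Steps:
x(j) = 4
G(C) = 1/(2*C)
p = -171 (p = 11 - 1*182 = 11 - 182 = -171)
p + G(22)*x(14) = -171 + ((½)/22)*4 = -171 + ((½)*(1/22))*4 = -171 + (1/44)*4 = -171 + 1/11 = -1880/11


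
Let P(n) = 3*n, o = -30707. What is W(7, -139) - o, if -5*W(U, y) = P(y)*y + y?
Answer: 95711/5 ≈ 19142.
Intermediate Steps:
W(U, y) = -3*y²/5 - y/5 (W(U, y) = -((3*y)*y + y)/5 = -(3*y² + y)/5 = -(y + 3*y²)/5 = -3*y²/5 - y/5)
W(7, -139) - o = -⅕*(-139)*(1 + 3*(-139)) - 1*(-30707) = -⅕*(-139)*(1 - 417) + 30707 = -⅕*(-139)*(-416) + 30707 = -57824/5 + 30707 = 95711/5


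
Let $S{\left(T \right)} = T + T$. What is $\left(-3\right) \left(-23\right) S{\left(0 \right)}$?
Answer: $0$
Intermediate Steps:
$S{\left(T \right)} = 2 T$
$\left(-3\right) \left(-23\right) S{\left(0 \right)} = \left(-3\right) \left(-23\right) 2 \cdot 0 = 69 \cdot 0 = 0$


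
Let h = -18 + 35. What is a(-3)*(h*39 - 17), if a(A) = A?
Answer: -1938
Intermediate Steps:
h = 17
a(-3)*(h*39 - 17) = -3*(17*39 - 17) = -3*(663 - 17) = -3*646 = -1938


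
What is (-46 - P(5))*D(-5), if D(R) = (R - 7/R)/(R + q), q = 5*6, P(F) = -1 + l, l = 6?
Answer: 918/125 ≈ 7.3440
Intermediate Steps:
P(F) = 5 (P(F) = -1 + 6 = 5)
q = 30
D(R) = (R - 7/R)/(30 + R) (D(R) = (R - 7/R)/(R + 30) = (R - 7/R)/(30 + R))
(-46 - P(5))*D(-5) = (-46 - 1*5)*((-7 + (-5)²)/((-5)*(30 - 5))) = (-46 - 5)*(-⅕*(-7 + 25)/25) = -(-51)*18/(5*25) = -51*(-18/125) = 918/125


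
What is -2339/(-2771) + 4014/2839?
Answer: 1044895/462757 ≈ 2.2580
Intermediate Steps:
-2339/(-2771) + 4014/2839 = -2339*(-1/2771) + 4014*(1/2839) = 2339/2771 + 4014/2839 = 1044895/462757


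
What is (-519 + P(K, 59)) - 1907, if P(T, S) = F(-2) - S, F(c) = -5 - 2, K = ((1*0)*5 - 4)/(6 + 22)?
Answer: -2492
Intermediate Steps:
K = -1/7 (K = (0*5 - 4)/28 = (0 - 4)*(1/28) = -4*1/28 = -1/7 ≈ -0.14286)
F(c) = -7
P(T, S) = -7 - S
(-519 + P(K, 59)) - 1907 = (-519 + (-7 - 1*59)) - 1907 = (-519 + (-7 - 59)) - 1907 = (-519 - 66) - 1907 = -585 - 1907 = -2492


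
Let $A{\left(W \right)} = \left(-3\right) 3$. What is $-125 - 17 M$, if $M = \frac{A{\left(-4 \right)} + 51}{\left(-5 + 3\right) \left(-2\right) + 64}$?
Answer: $- \frac{271}{2} \approx -135.5$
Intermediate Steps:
$A{\left(W \right)} = -9$
$M = \frac{21}{34}$ ($M = \frac{-9 + 51}{\left(-5 + 3\right) \left(-2\right) + 64} = \frac{42}{\left(-2\right) \left(-2\right) + 64} = \frac{42}{4 + 64} = \frac{42}{68} = 42 \cdot \frac{1}{68} = \frac{21}{34} \approx 0.61765$)
$-125 - 17 M = -125 - \frac{21}{2} = - \frac{271}{2}$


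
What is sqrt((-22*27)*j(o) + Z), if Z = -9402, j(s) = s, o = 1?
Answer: 14*I*sqrt(51) ≈ 99.98*I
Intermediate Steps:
sqrt((-22*27)*j(o) + Z) = sqrt(-22*27*1 - 9402) = sqrt(-594*1 - 9402) = sqrt(-594 - 9402) = sqrt(-9996) = 14*I*sqrt(51)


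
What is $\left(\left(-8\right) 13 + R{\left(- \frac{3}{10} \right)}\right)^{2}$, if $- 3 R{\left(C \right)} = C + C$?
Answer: $\frac{269361}{25} \approx 10774.0$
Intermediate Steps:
$R{\left(C \right)} = - \frac{2 C}{3}$ ($R{\left(C \right)} = - \frac{C + C}{3} = - \frac{2 C}{3}$)
$\left(\left(-8\right) 13 + R{\left(- \frac{3}{10} \right)}\right)^{2} = \left(\left(-8\right) 13 - \frac{2 \left(- \frac{3}{10}\right)}{3}\right)^{2} = \left(-104 - \frac{2 \left(\left(-3\right) \frac{1}{10}\right)}{3}\right)^{2} = \left(-104 - - \frac{1}{5}\right)^{2} = \left(-104 + \frac{1}{5}\right)^{2} = \left(- \frac{519}{5}\right)^{2} = \frac{269361}{25}$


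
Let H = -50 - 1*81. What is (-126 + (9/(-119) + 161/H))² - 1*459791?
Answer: -107798546482807/243016921 ≈ -4.4358e+5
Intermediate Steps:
H = -131 (H = -50 - 81 = -131)
(-126 + (9/(-119) + 161/H))² - 1*459791 = (-126 + (9/(-119) + 161/(-131)))² - 1*459791 = (-126 + (9*(-1/119) + 161*(-1/131)))² - 459791 = (-126 + (-9/119 - 161/131))² - 459791 = (-126 - 20338/15589)² - 459791 = (-1984552/15589)² - 459791 = 3938446640704/243016921 - 459791 = -107798546482807/243016921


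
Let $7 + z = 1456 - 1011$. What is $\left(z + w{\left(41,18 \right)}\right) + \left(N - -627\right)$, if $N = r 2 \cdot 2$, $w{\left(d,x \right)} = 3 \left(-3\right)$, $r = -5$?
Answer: $1036$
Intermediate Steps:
$w{\left(d,x \right)} = -9$
$z = 438$ ($z = -7 + \left(1456 - 1011\right) = -7 + 445 = 438$)
$N = -20$ ($N = \left(-5\right) 2 \cdot 2 = \left(-10\right) 2 = -20$)
$\left(z + w{\left(41,18 \right)}\right) + \left(N - -627\right) = \left(438 - 9\right) - -607 = 429 + \left(-20 + 627\right) = 429 + 607 = 1036$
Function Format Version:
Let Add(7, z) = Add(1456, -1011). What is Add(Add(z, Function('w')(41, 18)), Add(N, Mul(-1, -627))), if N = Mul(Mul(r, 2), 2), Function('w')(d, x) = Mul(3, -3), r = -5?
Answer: 1036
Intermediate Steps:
Function('w')(d, x) = -9
z = 438 (z = Add(-7, Add(1456, -1011)) = Add(-7, 445) = 438)
N = -20 (N = Mul(Mul(-5, 2), 2) = Mul(-10, 2) = -20)
Add(Add(z, Function('w')(41, 18)), Add(N, Mul(-1, -627))) = Add(Add(438, -9), Add(-20, Mul(-1, -627))) = Add(429, Add(-20, 627)) = Add(429, 607) = 1036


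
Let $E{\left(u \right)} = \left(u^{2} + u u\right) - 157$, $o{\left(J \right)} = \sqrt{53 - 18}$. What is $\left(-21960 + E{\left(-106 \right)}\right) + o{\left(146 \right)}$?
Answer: $355 + \sqrt{35} \approx 360.92$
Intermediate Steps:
$o{\left(J \right)} = \sqrt{35}$
$E{\left(u \right)} = -157 + 2 u^{2}$ ($E{\left(u \right)} = \left(u^{2} + u^{2}\right) - 157 = 2 u^{2} - 157 = -157 + 2 u^{2}$)
$\left(-21960 + E{\left(-106 \right)}\right) + o{\left(146 \right)} = \left(-21960 - \left(157 - 2 \left(-106\right)^{2}\right)\right) + \sqrt{35} = \left(-21960 + \left(-157 + 2 \cdot 11236\right)\right) + \sqrt{35} = \left(-21960 + \left(-157 + 22472\right)\right) + \sqrt{35} = \left(-21960 + 22315\right) + \sqrt{35} = 355 + \sqrt{35}$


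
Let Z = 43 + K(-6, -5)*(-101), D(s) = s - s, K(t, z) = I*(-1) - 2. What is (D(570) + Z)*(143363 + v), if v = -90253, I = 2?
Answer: 23740170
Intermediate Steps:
K(t, z) = -4 (K(t, z) = 2*(-1) - 2 = -2 - 2 = -4)
D(s) = 0
Z = 447 (Z = 43 - 4*(-101) = 43 + 404 = 447)
(D(570) + Z)*(143363 + v) = (0 + 447)*(143363 - 90253) = 447*53110 = 23740170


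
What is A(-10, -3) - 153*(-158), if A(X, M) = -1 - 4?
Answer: 24169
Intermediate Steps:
A(X, M) = -5
A(-10, -3) - 153*(-158) = -5 - 153*(-158) = -5 + 24174 = 24169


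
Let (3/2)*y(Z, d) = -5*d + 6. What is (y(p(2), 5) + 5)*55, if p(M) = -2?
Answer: -1265/3 ≈ -421.67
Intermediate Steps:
y(Z, d) = 4 - 10*d/3 (y(Z, d) = 2*(-5*d + 6)/3 = 2*(6 - 5*d)/3 = 4 - 10*d/3)
(y(p(2), 5) + 5)*55 = ((4 - 10/3*5) + 5)*55 = ((4 - 50/3) + 5)*55 = (-38/3 + 5)*55 = -23/3*55 = -1265/3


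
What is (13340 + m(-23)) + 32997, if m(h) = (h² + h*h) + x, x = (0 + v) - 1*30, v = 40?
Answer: 47405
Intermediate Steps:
x = 10 (x = (0 + 40) - 1*30 = 40 - 30 = 10)
m(h) = 10 + 2*h² (m(h) = (h² + h*h) + 10 = (h² + h²) + 10 = 2*h² + 10 = 10 + 2*h²)
(13340 + m(-23)) + 32997 = (13340 + (10 + 2*(-23)²)) + 32997 = (13340 + (10 + 2*529)) + 32997 = (13340 + (10 + 1058)) + 32997 = (13340 + 1068) + 32997 = 14408 + 32997 = 47405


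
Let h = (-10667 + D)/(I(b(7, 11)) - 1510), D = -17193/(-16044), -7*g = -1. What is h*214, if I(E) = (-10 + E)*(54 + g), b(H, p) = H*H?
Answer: -6103428195/1608602 ≈ -3794.2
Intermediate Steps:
g = 1/7 (g = -1/7*(-1) = 1/7 ≈ 0.14286)
b(H, p) = H**2
I(E) = -3790/7 + 379*E/7 (I(E) = (-10 + E)*(54 + 1/7) = (-10 + E)*(379/7) = -3790/7 + 379*E/7)
D = 5731/5348 (D = -17193*(-1/16044) = 5731/5348 ≈ 1.0716)
h = -57041385/3217204 (h = (-10667 + 5731/5348)/((-3790/7 + (379/7)*7**2) - 1510) = -57041385/(5348*((-3790/7 + (379/7)*49) - 1510)) = -57041385/(5348*((-3790/7 + 2653) - 1510)) = -57041385/(5348*(14781/7 - 1510)) = -57041385/(5348*4211/7) = -57041385/5348*7/4211 = -57041385/3217204 ≈ -17.730)
h*214 = -57041385/3217204*214 = -6103428195/1608602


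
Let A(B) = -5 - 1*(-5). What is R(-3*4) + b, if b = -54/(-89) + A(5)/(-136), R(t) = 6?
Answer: 588/89 ≈ 6.6067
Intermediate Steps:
A(B) = 0 (A(B) = -5 + 5 = 0)
b = 54/89 (b = -54/(-89) + 0/(-136) = -54*(-1/89) + 0*(-1/136) = 54/89 + 0 = 54/89 ≈ 0.60674)
R(-3*4) + b = 6 + 54/89 = 588/89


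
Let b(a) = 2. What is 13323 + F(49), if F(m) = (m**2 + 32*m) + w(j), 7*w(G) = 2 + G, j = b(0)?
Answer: 121048/7 ≈ 17293.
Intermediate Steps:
j = 2
w(G) = 2/7 + G/7 (w(G) = (2 + G)/7 = 2/7 + G/7)
F(m) = 4/7 + m**2 + 32*m (F(m) = (m**2 + 32*m) + (2/7 + (1/7)*2) = (m**2 + 32*m) + (2/7 + 2/7) = (m**2 + 32*m) + 4/7 = 4/7 + m**2 + 32*m)
13323 + F(49) = 13323 + (4/7 + 49**2 + 32*49) = 13323 + (4/7 + 2401 + 1568) = 13323 + 27787/7 = 121048/7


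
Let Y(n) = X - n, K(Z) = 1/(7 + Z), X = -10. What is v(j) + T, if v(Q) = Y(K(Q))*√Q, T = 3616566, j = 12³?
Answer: 3616566 - 416424*√3/1735 ≈ 3.6162e+6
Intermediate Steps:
j = 1728
Y(n) = -10 - n
v(Q) = √Q*(-10 - 1/(7 + Q)) (v(Q) = (-10 - 1/(7 + Q))*√Q = √Q*(-10 - 1/(7 + Q)))
v(j) + T = √1728*(-71 - 10*1728)/(7 + 1728) + 3616566 = (24*√3)*(-71 - 17280)/1735 + 3616566 = (24*√3)*(1/1735)*(-17351) + 3616566 = -416424*√3/1735 + 3616566 = 3616566 - 416424*√3/1735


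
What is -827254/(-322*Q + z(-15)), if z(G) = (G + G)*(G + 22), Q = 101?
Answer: 413627/16366 ≈ 25.274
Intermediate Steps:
z(G) = 2*G*(22 + G) (z(G) = (2*G)*(22 + G) = 2*G*(22 + G))
-827254/(-322*Q + z(-15)) = -827254/(-322*101 + 2*(-15)*(22 - 15)) = -827254/(-32522 + 2*(-15)*7) = -827254/(-32522 - 210) = -827254/(-32732) = -827254*(-1/32732) = 413627/16366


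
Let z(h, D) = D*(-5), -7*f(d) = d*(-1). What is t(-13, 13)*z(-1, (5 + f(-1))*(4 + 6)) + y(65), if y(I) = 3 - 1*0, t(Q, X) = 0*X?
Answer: 3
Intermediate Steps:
f(d) = d/7 (f(d) = -d*(-1)/7 = -(-1)*d/7 = d/7)
z(h, D) = -5*D
t(Q, X) = 0
y(I) = 3 (y(I) = 3 + 0 = 3)
t(-13, 13)*z(-1, (5 + f(-1))*(4 + 6)) + y(65) = 0*(-5*(5 + (1/7)*(-1))*(4 + 6)) + 3 = 0*(-5*(5 - 1/7)*10) + 3 = 0*(-170*10/7) + 3 = 0*(-5*340/7) + 3 = 0*(-1700/7) + 3 = 0 + 3 = 3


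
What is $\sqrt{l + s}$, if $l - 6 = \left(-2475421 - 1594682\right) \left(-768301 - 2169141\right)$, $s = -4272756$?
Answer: $4 \sqrt{747230451486} \approx 3.4577 \cdot 10^{6}$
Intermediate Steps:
$l = 11955691496532$ ($l = 6 + \left(-2475421 - 1594682\right) \left(-768301 - 2169141\right) = 6 - -11955691496526 = 6 + 11955691496526 = 11955691496532$)
$\sqrt{l + s} = \sqrt{11955691496532 - 4272756} = \sqrt{11955687223776} = 4 \sqrt{747230451486}$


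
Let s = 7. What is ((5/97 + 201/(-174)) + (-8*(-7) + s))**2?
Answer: 121263436441/31651876 ≈ 3831.2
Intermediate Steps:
((5/97 + 201/(-174)) + (-8*(-7) + s))**2 = ((5/97 + 201/(-174)) + (-8*(-7) + 7))**2 = ((5*(1/97) + 201*(-1/174)) + (56 + 7))**2 = ((5/97 - 67/58) + 63)**2 = (-6209/5626 + 63)**2 = (348229/5626)**2 = 121263436441/31651876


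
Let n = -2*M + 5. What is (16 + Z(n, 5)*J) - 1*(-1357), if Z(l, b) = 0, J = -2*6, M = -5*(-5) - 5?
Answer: 1373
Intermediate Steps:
M = 20 (M = 25 - 5 = 20)
n = -35 (n = -2*20 + 5 = -40 + 5 = -35)
J = -12
(16 + Z(n, 5)*J) - 1*(-1357) = (16 + 0*(-12)) - 1*(-1357) = (16 + 0) + 1357 = 16 + 1357 = 1373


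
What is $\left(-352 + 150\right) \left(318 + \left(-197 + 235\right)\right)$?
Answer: $-71912$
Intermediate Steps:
$\left(-352 + 150\right) \left(318 + \left(-197 + 235\right)\right) = - 202 \left(318 + 38\right) = \left(-202\right) 356 = -71912$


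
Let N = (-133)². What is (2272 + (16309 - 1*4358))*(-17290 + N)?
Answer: 5674977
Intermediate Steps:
N = 17689
(2272 + (16309 - 1*4358))*(-17290 + N) = (2272 + (16309 - 1*4358))*(-17290 + 17689) = (2272 + (16309 - 4358))*399 = (2272 + 11951)*399 = 14223*399 = 5674977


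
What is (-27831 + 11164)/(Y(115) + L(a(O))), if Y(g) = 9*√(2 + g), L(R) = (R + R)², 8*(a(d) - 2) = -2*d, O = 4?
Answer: 66668/9461 - 450009*√13/9461 ≈ -164.45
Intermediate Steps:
a(d) = 2 - d/4 (a(d) = 2 + (-2*d)/8 = 2 - d/4)
L(R) = 4*R² (L(R) = (2*R)² = 4*R²)
(-27831 + 11164)/(Y(115) + L(a(O))) = (-27831 + 11164)/(9*√(2 + 115) + 4*(2 - ¼*4)²) = -16667/(9*√117 + 4*(2 - 1)²) = -16667/(9*(3*√13) + 4*1²) = -16667/(27*√13 + 4*1) = -16667/(27*√13 + 4) = -16667/(4 + 27*√13)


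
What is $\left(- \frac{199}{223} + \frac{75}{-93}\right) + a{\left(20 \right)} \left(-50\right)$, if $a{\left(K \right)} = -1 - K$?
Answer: $\frac{7246906}{6913} \approx 1048.3$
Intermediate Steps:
$\left(- \frac{199}{223} + \frac{75}{-93}\right) + a{\left(20 \right)} \left(-50\right) = \left(- \frac{199}{223} + \frac{75}{-93}\right) + \left(-1 - 20\right) \left(-50\right) = \left(\left(-199\right) \frac{1}{223} + 75 \left(- \frac{1}{93}\right)\right) + \left(-1 - 20\right) \left(-50\right) = \left(- \frac{199}{223} - \frac{25}{31}\right) - -1050 = - \frac{11744}{6913} + 1050 = \frac{7246906}{6913}$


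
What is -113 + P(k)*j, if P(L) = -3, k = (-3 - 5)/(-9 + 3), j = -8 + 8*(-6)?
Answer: 55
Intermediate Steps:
j = -56 (j = -8 - 48 = -56)
k = 4/3 (k = -8/(-6) = -8*(-1/6) = 4/3 ≈ 1.3333)
-113 + P(k)*j = -113 - 3*(-56) = -113 + 168 = 55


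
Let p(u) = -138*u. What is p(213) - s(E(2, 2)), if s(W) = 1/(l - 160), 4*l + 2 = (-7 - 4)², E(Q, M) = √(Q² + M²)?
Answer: -15314270/521 ≈ -29394.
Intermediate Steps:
E(Q, M) = √(M² + Q²)
l = 119/4 (l = -½ + (-7 - 4)²/4 = -½ + (¼)*(-11)² = -½ + (¼)*121 = -½ + 121/4 = 119/4 ≈ 29.750)
s(W) = -4/521 (s(W) = 1/(119/4 - 160) = 1/(-521/4) = -4/521)
p(213) - s(E(2, 2)) = -138*213 - 1*(-4/521) = -29394 + 4/521 = -15314270/521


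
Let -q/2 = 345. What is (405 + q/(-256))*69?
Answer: 3600765/128 ≈ 28131.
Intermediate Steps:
q = -690 (q = -2*345 = -690)
(405 + q/(-256))*69 = (405 - 690/(-256))*69 = (405 - 690*(-1/256))*69 = (405 + 345/128)*69 = (52185/128)*69 = 3600765/128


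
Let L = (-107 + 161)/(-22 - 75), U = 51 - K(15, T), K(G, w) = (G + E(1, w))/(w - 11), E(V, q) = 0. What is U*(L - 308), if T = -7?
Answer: -4654115/291 ≈ -15994.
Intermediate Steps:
K(G, w) = G/(-11 + w) (K(G, w) = (G + 0)/(w - 11) = G/(-11 + w))
U = 311/6 (U = 51 - 15/(-11 - 7) = 51 - 15/(-18) = 51 - 15*(-1)/18 = 51 - 1*(-⅚) = 51 + ⅚ = 311/6 ≈ 51.833)
L = -54/97 (L = 54/(-97) = 54*(-1/97) = -54/97 ≈ -0.55670)
U*(L - 308) = 311*(-54/97 - 308)/6 = (311/6)*(-29930/97) = -4654115/291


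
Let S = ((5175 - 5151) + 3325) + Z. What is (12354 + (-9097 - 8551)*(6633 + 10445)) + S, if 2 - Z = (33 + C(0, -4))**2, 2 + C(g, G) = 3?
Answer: -301377995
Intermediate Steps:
C(g, G) = 1 (C(g, G) = -2 + 3 = 1)
Z = -1154 (Z = 2 - (33 + 1)**2 = 2 - 1*34**2 = 2 - 1*1156 = 2 - 1156 = -1154)
S = 2195 (S = ((5175 - 5151) + 3325) - 1154 = (24 + 3325) - 1154 = 3349 - 1154 = 2195)
(12354 + (-9097 - 8551)*(6633 + 10445)) + S = (12354 + (-9097 - 8551)*(6633 + 10445)) + 2195 = (12354 - 17648*17078) + 2195 = (12354 - 301392544) + 2195 = -301380190 + 2195 = -301377995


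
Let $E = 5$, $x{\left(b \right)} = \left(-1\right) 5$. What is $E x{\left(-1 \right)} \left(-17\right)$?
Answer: $425$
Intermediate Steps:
$x{\left(b \right)} = -5$
$E x{\left(-1 \right)} \left(-17\right) = 5 \left(-5\right) \left(-17\right) = \left(-25\right) \left(-17\right) = 425$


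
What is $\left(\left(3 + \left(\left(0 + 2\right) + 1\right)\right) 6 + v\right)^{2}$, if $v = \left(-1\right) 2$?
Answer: $1156$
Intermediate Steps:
$v = -2$
$\left(\left(3 + \left(\left(0 + 2\right) + 1\right)\right) 6 + v\right)^{2} = \left(\left(3 + \left(\left(0 + 2\right) + 1\right)\right) 6 - 2\right)^{2} = \left(\left(3 + \left(2 + 1\right)\right) 6 - 2\right)^{2} = \left(\left(3 + 3\right) 6 - 2\right)^{2} = \left(6 \cdot 6 - 2\right)^{2} = \left(36 - 2\right)^{2} = 34^{2} = 1156$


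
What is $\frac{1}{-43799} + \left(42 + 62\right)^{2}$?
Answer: $\frac{473729983}{43799} \approx 10816.0$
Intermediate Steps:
$\frac{1}{-43799} + \left(42 + 62\right)^{2} = - \frac{1}{43799} + 104^{2} = - \frac{1}{43799} + 10816 = \frac{473729983}{43799}$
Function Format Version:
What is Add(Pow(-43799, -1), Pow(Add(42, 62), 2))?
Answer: Rational(473729983, 43799) ≈ 10816.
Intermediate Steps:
Add(Pow(-43799, -1), Pow(Add(42, 62), 2)) = Add(Rational(-1, 43799), Pow(104, 2)) = Add(Rational(-1, 43799), 10816) = Rational(473729983, 43799)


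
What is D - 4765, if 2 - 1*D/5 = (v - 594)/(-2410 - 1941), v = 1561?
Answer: -20684170/4351 ≈ -4753.9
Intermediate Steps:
D = 48345/4351 (D = 10 - 5*(1561 - 594)/(-2410 - 1941) = 10 - 4835/(-4351) = 10 - 4835*(-1)/4351 = 10 - 5*(-967/4351) = 10 + 4835/4351 = 48345/4351 ≈ 11.111)
D - 4765 = 48345/4351 - 4765 = -20684170/4351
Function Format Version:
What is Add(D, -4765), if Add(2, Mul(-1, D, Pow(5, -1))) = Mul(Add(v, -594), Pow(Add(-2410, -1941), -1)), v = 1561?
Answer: Rational(-20684170, 4351) ≈ -4753.9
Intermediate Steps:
D = Rational(48345, 4351) (D = Add(10, Mul(-5, Mul(Add(1561, -594), Pow(Add(-2410, -1941), -1)))) = Add(10, Mul(-5, Mul(967, Pow(-4351, -1)))) = Add(10, Mul(-5, Mul(967, Rational(-1, 4351)))) = Add(10, Mul(-5, Rational(-967, 4351))) = Add(10, Rational(4835, 4351)) = Rational(48345, 4351) ≈ 11.111)
Add(D, -4765) = Add(Rational(48345, 4351), -4765) = Rational(-20684170, 4351)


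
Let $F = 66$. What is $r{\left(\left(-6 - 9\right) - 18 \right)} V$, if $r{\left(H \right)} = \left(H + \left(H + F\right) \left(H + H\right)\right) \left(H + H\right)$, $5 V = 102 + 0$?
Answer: $\frac{14884452}{5} \approx 2.9769 \cdot 10^{6}$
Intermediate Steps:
$V = \frac{102}{5}$ ($V = \frac{102 + 0}{5} = \frac{1}{5} \cdot 102 = \frac{102}{5} \approx 20.4$)
$r{\left(H \right)} = 2 H \left(H + 2 H \left(66 + H\right)\right)$ ($r{\left(H \right)} = \left(H + \left(H + 66\right) \left(H + H\right)\right) \left(H + H\right) = \left(H + \left(66 + H\right) 2 H\right) 2 H = \left(H + 2 H \left(66 + H\right)\right) 2 H = 2 H \left(H + 2 H \left(66 + H\right)\right)$)
$r{\left(\left(-6 - 9\right) - 18 \right)} V = \left(\left(-6 - 9\right) - 18\right)^{2} \left(266 + 4 \left(\left(-6 - 9\right) - 18\right)\right) \frac{102}{5} = \left(-15 - 18\right)^{2} \left(266 + 4 \left(-15 - 18\right)\right) \frac{102}{5} = \left(-33\right)^{2} \left(266 + 4 \left(-33\right)\right) \frac{102}{5} = 1089 \left(266 - 132\right) \frac{102}{5} = 1089 \cdot 134 \cdot \frac{102}{5} = 145926 \cdot \frac{102}{5} = \frac{14884452}{5}$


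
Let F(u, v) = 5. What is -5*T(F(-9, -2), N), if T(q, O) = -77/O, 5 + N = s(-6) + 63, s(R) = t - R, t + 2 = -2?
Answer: 77/12 ≈ 6.4167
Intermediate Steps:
t = -4 (t = -2 - 2 = -4)
s(R) = -4 - R
N = 60 (N = -5 + ((-4 - 1*(-6)) + 63) = -5 + ((-4 + 6) + 63) = -5 + (2 + 63) = -5 + 65 = 60)
-5*T(F(-9, -2), N) = -(-385)/60 = -5*(-77/60) = 77/12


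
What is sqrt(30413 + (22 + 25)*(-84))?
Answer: sqrt(26465) ≈ 162.68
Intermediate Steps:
sqrt(30413 + (22 + 25)*(-84)) = sqrt(30413 + 47*(-84)) = sqrt(30413 - 3948) = sqrt(26465)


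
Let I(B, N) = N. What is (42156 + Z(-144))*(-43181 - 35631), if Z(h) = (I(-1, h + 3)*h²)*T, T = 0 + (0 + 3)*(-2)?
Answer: -1385894203344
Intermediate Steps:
T = -6 (T = 0 + 3*(-2) = 0 - 6 = -6)
Z(h) = -6*h²*(3 + h) (Z(h) = ((h + 3)*h²)*(-6) = ((3 + h)*h²)*(-6) = (h²*(3 + h))*(-6) = -6*h²*(3 + h))
(42156 + Z(-144))*(-43181 - 35631) = (42156 + 6*(-144)²*(-3 - 1*(-144)))*(-43181 - 35631) = (42156 + 6*20736*(-3 + 144))*(-78812) = (42156 + 6*20736*141)*(-78812) = (42156 + 17542656)*(-78812) = 17584812*(-78812) = -1385894203344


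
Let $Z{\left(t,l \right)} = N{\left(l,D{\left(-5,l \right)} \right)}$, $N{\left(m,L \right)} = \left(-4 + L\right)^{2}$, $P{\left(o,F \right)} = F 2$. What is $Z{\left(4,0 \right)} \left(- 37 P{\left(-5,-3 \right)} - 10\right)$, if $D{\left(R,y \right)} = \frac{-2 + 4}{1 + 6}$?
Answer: $\frac{143312}{49} \approx 2924.7$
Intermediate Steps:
$P{\left(o,F \right)} = 2 F$
$D{\left(R,y \right)} = \frac{2}{7}$
$Z{\left(t,l \right)} = \frac{676}{49}$ ($Z{\left(t,l \right)} = \left(-4 + \frac{2}{7}\right)^{2} = \left(- \frac{26}{7}\right)^{2} = \frac{676}{49}$)
$Z{\left(4,0 \right)} \left(- 37 P{\left(-5,-3 \right)} - 10\right) = \frac{676 \left(- 37 \cdot 2 \left(-3\right) - 10\right)}{49} = \frac{676 \left(\left(-37\right) \left(-6\right) - 10\right)}{49} = \frac{676 \left(222 - 10\right)}{49} = \frac{676}{49} \cdot 212 = \frac{143312}{49}$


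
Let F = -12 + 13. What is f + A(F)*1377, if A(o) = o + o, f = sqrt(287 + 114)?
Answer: 2754 + sqrt(401) ≈ 2774.0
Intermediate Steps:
F = 1
f = sqrt(401) ≈ 20.025
A(o) = 2*o
f + A(F)*1377 = sqrt(401) + (2*1)*1377 = sqrt(401) + 2*1377 = sqrt(401) + 2754 = 2754 + sqrt(401)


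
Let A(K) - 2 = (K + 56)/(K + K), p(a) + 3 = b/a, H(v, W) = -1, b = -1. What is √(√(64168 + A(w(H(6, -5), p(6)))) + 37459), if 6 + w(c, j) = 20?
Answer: √(149836 + 2*√256690)/2 ≈ 194.20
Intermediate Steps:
p(a) = -3 - 1/a
w(c, j) = 14 (w(c, j) = -6 + 20 = 14)
A(K) = 2 + (56 + K)/(2*K) (A(K) = 2 + (K + 56)/(K + K) = 2 + (56 + K)/((2*K)) = 2 + (56 + K)*(1/(2*K)) = 2 + (56 + K)/(2*K))
√(√(64168 + A(w(H(6, -5), p(6)))) + 37459) = √(√(64168 + (5/2 + 28/14)) + 37459) = √(√(64168 + (5/2 + 28*(1/14))) + 37459) = √(√(64168 + (5/2 + 2)) + 37459) = √(√(64168 + 9/2) + 37459) = √(√(128345/2) + 37459) = √(√256690/2 + 37459) = √(37459 + √256690/2)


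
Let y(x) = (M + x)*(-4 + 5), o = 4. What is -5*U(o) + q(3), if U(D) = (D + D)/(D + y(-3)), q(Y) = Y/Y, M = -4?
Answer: 43/3 ≈ 14.333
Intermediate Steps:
y(x) = -4 + x (y(x) = (-4 + x)*(-4 + 5) = (-4 + x)*1 = -4 + x)
q(Y) = 1
U(D) = 2*D/(-7 + D) (U(D) = (D + D)/(D + (-4 - 3)) = (2*D)/(D - 7) = (2*D)/(-7 + D) = 2*D/(-7 + D))
-5*U(o) + q(3) = -10*4/(-7 + 4) + 1 = -10*4/(-3) + 1 = -10*4*(-1)/3 + 1 = -5*(-8/3) + 1 = 40/3 + 1 = 43/3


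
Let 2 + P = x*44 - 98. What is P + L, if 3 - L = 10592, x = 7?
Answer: -10381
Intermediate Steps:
L = -10589 (L = 3 - 1*10592 = 3 - 10592 = -10589)
P = 208 (P = -2 + (7*44 - 98) = -2 + (308 - 98) = -2 + 210 = 208)
P + L = 208 - 10589 = -10381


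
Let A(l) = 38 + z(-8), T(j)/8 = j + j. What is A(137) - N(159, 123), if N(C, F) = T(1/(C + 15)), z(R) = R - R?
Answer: 3298/87 ≈ 37.908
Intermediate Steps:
z(R) = 0
T(j) = 16*j (T(j) = 8*(j + j) = 8*(2*j) = 16*j)
A(l) = 38 (A(l) = 38 + 0 = 38)
N(C, F) = 16/(15 + C) (N(C, F) = 16/(C + 15) = 16/(15 + C))
A(137) - N(159, 123) = 38 - 16/(15 + 159) = 38 - 16/174 = 38 - 1*8/87 = 38 - 8/87 = 3298/87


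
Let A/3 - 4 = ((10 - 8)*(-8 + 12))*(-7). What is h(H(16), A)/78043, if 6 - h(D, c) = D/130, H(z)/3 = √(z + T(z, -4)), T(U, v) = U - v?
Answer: 381/5072795 ≈ 7.5107e-5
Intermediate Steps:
H(z) = 3*√(4 + 2*z) (H(z) = 3*√(z + (z - 1*(-4))) = 3*√(z + (z + 4)) = 3*√(z + (4 + z)) = 3*√(4 + 2*z))
A = -156 (A = 12 + 3*(((10 - 8)*(-8 + 12))*(-7)) = 12 + 3*((2*4)*(-7)) = 12 + 3*(8*(-7)) = 12 + 3*(-56) = 12 - 168 = -156)
h(D, c) = 6 - D/130
h(H(16), A)/78043 = (6 - 3*√(4 + 2*16)/130)/78043 = (6 - 3*√(4 + 32)/130)*(1/78043) = (6 - 3*√36/130)*(1/78043) = (6 - 3*6/130)*(1/78043) = (6 - 1/130*18)*(1/78043) = (6 - 9/65)*(1/78043) = (381/65)*(1/78043) = 381/5072795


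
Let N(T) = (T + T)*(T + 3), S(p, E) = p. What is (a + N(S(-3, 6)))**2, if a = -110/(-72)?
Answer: 3025/1296 ≈ 2.3341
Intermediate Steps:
a = 55/36 (a = -110*(-1/72) = 55/36 ≈ 1.5278)
N(T) = 2*T*(3 + T) (N(T) = (2*T)*(3 + T) = 2*T*(3 + T))
(a + N(S(-3, 6)))**2 = (55/36 + 2*(-3)*(3 - 3))**2 = (55/36 + 2*(-3)*0)**2 = (55/36 + 0)**2 = (55/36)**2 = 3025/1296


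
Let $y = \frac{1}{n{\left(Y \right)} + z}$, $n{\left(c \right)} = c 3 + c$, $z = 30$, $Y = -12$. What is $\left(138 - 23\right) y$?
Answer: $- \frac{115}{18} \approx -6.3889$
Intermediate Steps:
$n{\left(c \right)} = 4 c$ ($n{\left(c \right)} = 3 c + c = 4 c$)
$y = - \frac{1}{18}$ ($y = \frac{1}{4 \left(-12\right) + 30} = \frac{1}{-48 + 30} = \frac{1}{-18} = - \frac{1}{18} \approx -0.055556$)
$\left(138 - 23\right) y = \left(138 - 23\right) \left(- \frac{1}{18}\right) = 115 \left(- \frac{1}{18}\right) = - \frac{115}{18}$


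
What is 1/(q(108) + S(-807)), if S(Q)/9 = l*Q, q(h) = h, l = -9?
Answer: 1/65475 ≈ 1.5273e-5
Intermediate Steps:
S(Q) = -81*Q (S(Q) = 9*(-9*Q) = -81*Q)
1/(q(108) + S(-807)) = 1/(108 - 81*(-807)) = 1/(108 + 65367) = 1/65475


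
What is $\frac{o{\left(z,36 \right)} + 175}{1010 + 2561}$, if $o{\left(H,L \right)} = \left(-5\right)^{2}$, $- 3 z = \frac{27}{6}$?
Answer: $\frac{200}{3571} \approx 0.056007$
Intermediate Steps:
$z = - \frac{3}{2}$ ($z = - \frac{27 \cdot \frac{1}{6}}{3} = \left(- \frac{1}{3}\right) \frac{9}{2} = - \frac{3}{2} \approx -1.5$)
$o{\left(H,L \right)} = 25$
$\frac{o{\left(z,36 \right)} + 175}{1010 + 2561} = \frac{25 + 175}{1010 + 2561} = \frac{200}{3571}$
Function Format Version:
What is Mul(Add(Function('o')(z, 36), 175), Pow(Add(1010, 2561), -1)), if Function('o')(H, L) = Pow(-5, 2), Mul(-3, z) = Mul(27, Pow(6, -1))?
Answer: Rational(200, 3571) ≈ 0.056007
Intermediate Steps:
z = Rational(-3, 2) (z = Mul(Rational(-1, 3), Mul(27, Pow(6, -1))) = Mul(Rational(-1, 3), Mul(27, Rational(1, 6))) = Mul(Rational(-1, 3), Rational(9, 2)) = Rational(-3, 2) ≈ -1.5000)
Function('o')(H, L) = 25
Mul(Add(Function('o')(z, 36), 175), Pow(Add(1010, 2561), -1)) = Mul(Add(25, 175), Pow(Add(1010, 2561), -1)) = Mul(200, Pow(3571, -1)) = Mul(200, Rational(1, 3571)) = Rational(200, 3571)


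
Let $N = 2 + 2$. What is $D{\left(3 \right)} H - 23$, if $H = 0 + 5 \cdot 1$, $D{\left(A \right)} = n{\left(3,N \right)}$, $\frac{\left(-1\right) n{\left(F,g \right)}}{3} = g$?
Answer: $-83$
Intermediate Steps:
$N = 4$
$n{\left(F,g \right)} = - 3 g$
$D{\left(A \right)} = -12$ ($D{\left(A \right)} = \left(-3\right) 4 = -12$)
$H = 5$ ($H = 0 + 5 = 5$)
$D{\left(3 \right)} H - 23 = \left(-12\right) 5 - 23 = -60 - 23 = -83$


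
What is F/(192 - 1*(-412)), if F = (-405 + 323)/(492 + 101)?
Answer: -41/179086 ≈ -0.00022894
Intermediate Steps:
F = -82/593 ≈ -0.13828
F/(192 - 1*(-412)) = -82/(593*(192 - 1*(-412))) = -82/(593*(192 + 412)) = -82/593/604 = -82/593*1/604 = -41/179086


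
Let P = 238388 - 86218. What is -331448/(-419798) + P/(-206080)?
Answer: 221207109/4325598592 ≈ 0.051139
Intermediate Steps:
P = 152170
-331448/(-419798) + P/(-206080) = -331448/(-419798) + 152170/(-206080) = -331448*(-1/419798) + 152170*(-1/206080) = 165724/209899 - 15217/20608 = 221207109/4325598592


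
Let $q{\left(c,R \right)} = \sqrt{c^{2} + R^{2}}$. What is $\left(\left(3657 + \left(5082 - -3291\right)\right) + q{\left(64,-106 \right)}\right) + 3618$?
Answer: $15648 + 2 \sqrt{3833} \approx 15772.0$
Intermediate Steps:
$q{\left(c,R \right)} = \sqrt{R^{2} + c^{2}}$
$\left(\left(3657 + \left(5082 - -3291\right)\right) + q{\left(64,-106 \right)}\right) + 3618 = \left(\left(3657 + \left(5082 - -3291\right)\right) + \sqrt{\left(-106\right)^{2} + 64^{2}}\right) + 3618 = \left(\left(3657 + \left(5082 + 3291\right)\right) + \sqrt{11236 + 4096}\right) + 3618 = \left(\left(3657 + 8373\right) + \sqrt{15332}\right) + 3618 = \left(12030 + 2 \sqrt{3833}\right) + 3618 = 15648 + 2 \sqrt{3833}$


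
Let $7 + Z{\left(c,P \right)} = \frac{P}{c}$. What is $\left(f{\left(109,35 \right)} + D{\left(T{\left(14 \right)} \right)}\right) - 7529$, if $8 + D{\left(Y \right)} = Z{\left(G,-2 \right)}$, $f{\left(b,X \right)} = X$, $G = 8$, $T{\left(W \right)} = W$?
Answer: $- \frac{30037}{4} \approx -7509.3$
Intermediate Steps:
$Z{\left(c,P \right)} = -7 + \frac{P}{c}$
$D{\left(Y \right)} = - \frac{61}{4}$ ($D{\left(Y \right)} = -8 - \left(7 + \frac{2}{8}\right) = -8 - \frac{29}{4} = - \frac{61}{4}$)
$\left(f{\left(109,35 \right)} + D{\left(T{\left(14 \right)} \right)}\right) - 7529 = \left(35 - \frac{61}{4}\right) - 7529 = \frac{79}{4} - 7529 = - \frac{30037}{4}$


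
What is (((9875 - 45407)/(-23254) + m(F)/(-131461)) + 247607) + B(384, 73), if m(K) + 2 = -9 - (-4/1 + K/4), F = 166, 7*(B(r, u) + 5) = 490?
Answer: 9832941733107/39701222 ≈ 2.4767e+5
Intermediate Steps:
B(r, u) = 65 (B(r, u) = -5 + (⅐)*490 = -5 + 70 = 65)
m(K) = -7 - K/4 (m(K) = -2 + (-9 - (-4/1 + K/4)) = -2 + (-9 - (-4*1 + K*(¼))) = -2 + (-9 - (-4 + K/4)) = -2 + (-9 + (4 - K/4)) = -2 + (-5 - K/4) = -7 - K/4)
(((9875 - 45407)/(-23254) + m(F)/(-131461)) + 247607) + B(384, 73) = (((9875 - 45407)/(-23254) + (-7 - ¼*166)/(-131461)) + 247607) + 65 = ((-35532*(-1/23254) + (-7 - 83/2)*(-1/131461)) + 247607) + 65 = ((2538/1661 - 97/2*(-1/131461)) + 247607) + 65 = ((2538/1661 + 97/262922) + 247607) + 65 = (60677923/39701222 + 247607) + 65 = 9830361153677/39701222 + 65 = 9832941733107/39701222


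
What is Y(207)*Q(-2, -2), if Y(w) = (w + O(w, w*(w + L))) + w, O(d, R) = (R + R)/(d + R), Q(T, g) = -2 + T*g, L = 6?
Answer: 89022/107 ≈ 831.98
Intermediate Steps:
O(d, R) = 2*R/(R + d) (O(d, R) = (2*R)/(R + d) = 2*R/(R + d))
Y(w) = 2*w + 2*w*(6 + w)/(w + w*(6 + w)) (Y(w) = (w + 2*(w*(w + 6))/(w*(w + 6) + w)) + w = (w + 2*(w*(6 + w))/(w*(6 + w) + w)) + w = (w + 2*(w*(6 + w))/(w + w*(6 + w))) + w = (w + 2*w*(6 + w)/(w + w*(6 + w))) + w = 2*w + 2*w*(6 + w)/(w + w*(6 + w)))
Y(207)*Q(-2, -2) = (2*(6 + 207**2 + 8*207)/(7 + 207))*(-2 - 2*(-2)) = (2*(6 + 42849 + 1656)/214)*(-2 + 4) = (2*(1/214)*44511)*2 = (44511/107)*2 = 89022/107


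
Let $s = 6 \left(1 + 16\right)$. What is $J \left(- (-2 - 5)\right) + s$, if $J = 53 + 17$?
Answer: $592$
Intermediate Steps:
$J = 70$
$s = 102$ ($s = 6 \cdot 17 = 102$)
$J \left(- (-2 - 5)\right) + s = 70 \left(- (-2 - 5)\right) + 102 = 70 \left(\left(-1\right) \left(-7\right)\right) + 102 = 70 \cdot 7 + 102 = 490 + 102 = 592$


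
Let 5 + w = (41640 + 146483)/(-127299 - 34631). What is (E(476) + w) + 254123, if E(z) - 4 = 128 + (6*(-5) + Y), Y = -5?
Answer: 41164846827/161930 ≈ 2.5421e+5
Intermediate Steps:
E(z) = 97 (E(z) = 4 + (128 + (6*(-5) - 5)) = 4 + (128 + (-30 - 5)) = 4 + (128 - 35) = 4 + 93 = 97)
w = -997773/161930 (w = -5 + (41640 + 146483)/(-127299 - 34631) = -5 + 188123/(-161930) = -5 + 188123*(-1/161930) = -5 - 188123/161930 = -997773/161930 ≈ -6.1618)
(E(476) + w) + 254123 = (97 - 997773/161930) + 254123 = 14709437/161930 + 254123 = 41164846827/161930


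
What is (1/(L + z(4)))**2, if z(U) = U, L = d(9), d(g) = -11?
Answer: 1/49 ≈ 0.020408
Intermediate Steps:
L = -11
(1/(L + z(4)))**2 = (1/(-11 + 4))**2 = (1/(-7))**2 = (-1/7)**2 = 1/49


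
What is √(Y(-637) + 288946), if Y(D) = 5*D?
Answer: √285761 ≈ 534.57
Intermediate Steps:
√(Y(-637) + 288946) = √(5*(-637) + 288946) = √(-3185 + 288946) = √285761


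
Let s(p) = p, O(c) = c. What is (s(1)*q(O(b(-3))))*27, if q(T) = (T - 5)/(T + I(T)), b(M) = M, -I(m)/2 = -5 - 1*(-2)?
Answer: -72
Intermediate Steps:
I(m) = 6 (I(m) = -2*(-5 - 1*(-2)) = -2*(-5 + 2) = -2*(-3) = 6)
q(T) = (-5 + T)/(6 + T) (q(T) = (T - 5)/(T + 6) = (-5 + T)/(6 + T))
(s(1)*q(O(b(-3))))*27 = (1*((-5 - 3)/(6 - 3)))*27 = (1*(-8/3))*27 = -8/3*27 = -72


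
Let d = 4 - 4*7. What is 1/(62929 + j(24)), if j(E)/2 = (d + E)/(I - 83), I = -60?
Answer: 1/62929 ≈ 1.5891e-5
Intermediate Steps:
d = -24 (d = 4 - 28 = -24)
j(E) = 48/143 - 2*E/143 (j(E) = 2*((-24 + E)/(-60 - 83)) = 2*((-24 + E)/(-143)) = 2*((-24 + E)*(-1/143)) = 2*(24/143 - E/143) = 48/143 - 2*E/143)
1/(62929 + j(24)) = 1/(62929 + (48/143 - 2/143*24)) = 1/(62929 + (48/143 - 48/143)) = 1/(62929 + 0) = 1/62929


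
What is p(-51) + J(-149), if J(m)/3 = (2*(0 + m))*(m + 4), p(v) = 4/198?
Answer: 12833372/99 ≈ 1.2963e+5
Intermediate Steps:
p(v) = 2/99 (p(v) = 4*(1/198) = 2/99)
J(m) = 6*m*(4 + m) (J(m) = 3*((2*(0 + m))*(m + 4)) = 3*((2*m)*(4 + m)) = 3*(2*m*(4 + m)) = 6*m*(4 + m))
p(-51) + J(-149) = 2/99 + 6*(-149)*(4 - 149) = 2/99 + 6*(-149)*(-145) = 2/99 + 129630 = 12833372/99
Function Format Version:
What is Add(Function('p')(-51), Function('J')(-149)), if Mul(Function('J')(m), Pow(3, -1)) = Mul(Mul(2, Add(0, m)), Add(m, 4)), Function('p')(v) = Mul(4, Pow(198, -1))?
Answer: Rational(12833372, 99) ≈ 1.2963e+5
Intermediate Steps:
Function('p')(v) = Rational(2, 99) (Function('p')(v) = Mul(4, Rational(1, 198)) = Rational(2, 99))
Function('J')(m) = Mul(6, m, Add(4, m)) (Function('J')(m) = Mul(3, Mul(Mul(2, Add(0, m)), Add(m, 4))) = Mul(3, Mul(Mul(2, m), Add(4, m))) = Mul(3, Mul(2, m, Add(4, m))) = Mul(6, m, Add(4, m)))
Add(Function('p')(-51), Function('J')(-149)) = Add(Rational(2, 99), Mul(6, -149, Add(4, -149))) = Add(Rational(2, 99), Mul(6, -149, -145)) = Add(Rational(2, 99), 129630) = Rational(12833372, 99)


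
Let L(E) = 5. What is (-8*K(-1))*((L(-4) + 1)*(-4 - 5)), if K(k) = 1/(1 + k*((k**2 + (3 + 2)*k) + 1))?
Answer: 108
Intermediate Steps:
K(k) = 1/(1 + k*(1 + k**2 + 5*k)) (K(k) = 1/(1 + k*((k**2 + 5*k) + 1)) = 1/(1 + k*(1 + k**2 + 5*k)))
(-8*K(-1))*((L(-4) + 1)*(-4 - 5)) = (-8/(1 - 1 + (-1)**3 + 5*(-1)**2))*((5 + 1)*(-4 - 5)) = (-8/(1 - 1 - 1 + 5*1))*(6*(-9)) = -8/(1 - 1 - 1 + 5)*(-54) = -8/4*(-54) = -8*1/4*(-54) = -2*(-54) = 108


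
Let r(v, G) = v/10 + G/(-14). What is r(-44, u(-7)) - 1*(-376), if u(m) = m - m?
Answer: 1858/5 ≈ 371.60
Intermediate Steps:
u(m) = 0
r(v, G) = -G/14 + v/10 (r(v, G) = v*(1/10) + G*(-1/14) = v/10 - G/14 = -G/14 + v/10)
r(-44, u(-7)) - 1*(-376) = (-1/14*0 + (1/10)*(-44)) - 1*(-376) = (0 - 22/5) + 376 = -22/5 + 376 = 1858/5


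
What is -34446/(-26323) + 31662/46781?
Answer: 2444857152/1231416263 ≈ 1.9854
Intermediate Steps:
-34446/(-26323) + 31662/46781 = -34446*(-1/26323) + 31662*(1/46781) = 34446/26323 + 31662/46781 = 2444857152/1231416263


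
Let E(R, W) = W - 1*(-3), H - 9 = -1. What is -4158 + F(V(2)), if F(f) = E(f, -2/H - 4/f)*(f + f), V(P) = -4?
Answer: -4188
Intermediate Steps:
H = 8 (H = 9 - 1 = 8)
E(R, W) = 3 + W (E(R, W) = W + 3 = 3 + W)
F(f) = 2*f*(11/4 - 4/f) (F(f) = (3 + (-2/8 - 4/f))*(f + f) = (3 + (-2*1/8 - 4/f))*(2*f) = (3 + (-1/4 - 4/f))*(2*f) = (11/4 - 4/f)*(2*f) = 2*f*(11/4 - 4/f))
-4158 + F(V(2)) = -4158 + (-8 + (11/2)*(-4)) = -4158 + (-8 - 22) = -4158 - 30 = -4188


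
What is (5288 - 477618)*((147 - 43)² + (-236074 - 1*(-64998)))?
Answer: 75695605800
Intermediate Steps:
(5288 - 477618)*((147 - 43)² + (-236074 - 1*(-64998))) = -472330*(104² + (-236074 + 64998)) = -472330*(10816 - 171076) = -472330*(-160260) = 75695605800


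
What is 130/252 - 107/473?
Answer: 17263/59598 ≈ 0.28966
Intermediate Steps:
130/252 - 107/473 = 130*(1/252) - 107*1/473 = 65/126 - 107/473 = 17263/59598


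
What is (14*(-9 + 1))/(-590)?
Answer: 56/295 ≈ 0.18983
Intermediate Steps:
(14*(-9 + 1))/(-590) = (14*(-8))*(-1/590) = -112*(-1/590) = 56/295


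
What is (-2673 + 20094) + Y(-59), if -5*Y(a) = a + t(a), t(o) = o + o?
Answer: 87282/5 ≈ 17456.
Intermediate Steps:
t(o) = 2*o
Y(a) = -3*a/5 (Y(a) = -(a + 2*a)/5 = -3*a/5)
(-2673 + 20094) + Y(-59) = (-2673 + 20094) - ⅗*(-59) = 17421 + 177/5 = 87282/5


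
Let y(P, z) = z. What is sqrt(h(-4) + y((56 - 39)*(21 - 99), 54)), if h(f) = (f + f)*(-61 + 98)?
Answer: 11*I*sqrt(2) ≈ 15.556*I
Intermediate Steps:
h(f) = 74*f (h(f) = (2*f)*37 = 74*f)
sqrt(h(-4) + y((56 - 39)*(21 - 99), 54)) = sqrt(74*(-4) + 54) = sqrt(-296 + 54) = sqrt(-242) = 11*I*sqrt(2)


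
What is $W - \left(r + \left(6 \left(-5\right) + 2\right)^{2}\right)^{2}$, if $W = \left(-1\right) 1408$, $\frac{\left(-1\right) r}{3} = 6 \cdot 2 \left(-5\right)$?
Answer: $-930704$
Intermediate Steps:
$r = 180$ ($r = - 3 \cdot 6 \cdot 2 \left(-5\right) = - 3 \cdot 12 \left(-5\right) = \left(-3\right) \left(-60\right) = 180$)
$W = -1408$
$W - \left(r + \left(6 \left(-5\right) + 2\right)^{2}\right)^{2} = -1408 - \left(180 + \left(6 \left(-5\right) + 2\right)^{2}\right)^{2} = -1408 - \left(180 + \left(-30 + 2\right)^{2}\right)^{2} = -1408 - \left(180 + \left(-28\right)^{2}\right)^{2} = -1408 - \left(180 + 784\right)^{2} = -1408 - 964^{2} = -1408 - 929296 = -930704$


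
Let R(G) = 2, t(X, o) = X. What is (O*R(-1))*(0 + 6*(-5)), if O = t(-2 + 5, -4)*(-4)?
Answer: 720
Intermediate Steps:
O = -12 (O = (-2 + 5)*(-4) = 3*(-4) = -12)
(O*R(-1))*(0 + 6*(-5)) = (-12*2)*(0 + 6*(-5)) = -24*(0 - 30) = -24*(-30) = 720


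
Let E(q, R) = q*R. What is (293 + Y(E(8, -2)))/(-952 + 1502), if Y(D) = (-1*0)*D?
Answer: 293/550 ≈ 0.53273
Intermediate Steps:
E(q, R) = R*q
Y(D) = 0 (Y(D) = 0*D = 0)
(293 + Y(E(8, -2)))/(-952 + 1502) = (293 + 0)/(-952 + 1502) = 293/550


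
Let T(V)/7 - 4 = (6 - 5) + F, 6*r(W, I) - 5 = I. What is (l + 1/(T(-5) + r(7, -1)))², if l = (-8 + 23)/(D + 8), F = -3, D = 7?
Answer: 2209/1936 ≈ 1.1410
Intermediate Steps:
r(W, I) = ⅚ + I/6
l = 1 (l = (-8 + 23)/(7 + 8) = 15/15 = 15*(1/15) = 1)
T(V) = 14 (T(V) = 28 + 7*((6 - 5) - 3) = 28 + 7*(1 - 3) = 28 + 7*(-2) = 28 - 14 = 14)
(l + 1/(T(-5) + r(7, -1)))² = (1 + 1/(14 + (⅚ + (⅙)*(-1))))² = (1 + 1/(14 + (⅚ - ⅙)))² = (1 + 1/(14 + ⅔))² = (1 + 1/(44/3))² = (1 + 3/44)² = (47/44)² = 2209/1936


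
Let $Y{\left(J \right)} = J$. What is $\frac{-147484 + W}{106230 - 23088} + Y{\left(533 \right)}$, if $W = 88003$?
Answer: $\frac{4917245}{9238} \approx 532.28$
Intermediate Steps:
$\frac{-147484 + W}{106230 - 23088} + Y{\left(533 \right)} = \frac{-147484 + 88003}{106230 - 23088} + 533 = - \frac{59481}{83142} + 533 = \left(-59481\right) \frac{1}{83142} + 533 = - \frac{6609}{9238} + 533 = \frac{4917245}{9238}$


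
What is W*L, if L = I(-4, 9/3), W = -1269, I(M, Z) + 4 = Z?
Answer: 1269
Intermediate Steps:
I(M, Z) = -4 + Z
L = -1 (L = -4 + 9/3 = -4 + 9*(1/3) = -4 + 3 = -1)
W*L = -1269*(-1) = 1269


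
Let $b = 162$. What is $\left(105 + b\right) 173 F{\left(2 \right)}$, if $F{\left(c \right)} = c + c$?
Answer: $184764$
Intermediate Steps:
$F{\left(c \right)} = 2 c$
$\left(105 + b\right) 173 F{\left(2 \right)} = \left(105 + 162\right) 173 \cdot 2 \cdot 2 = 267 \cdot 173 \cdot 4 = 267 \cdot 692 = 184764$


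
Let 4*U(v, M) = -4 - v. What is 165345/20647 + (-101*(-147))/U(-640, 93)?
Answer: 110945288/1094291 ≈ 101.39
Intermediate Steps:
U(v, M) = -1 - v/4 (U(v, M) = (-4 - v)/4 = -1 - v/4)
165345/20647 + (-101*(-147))/U(-640, 93) = 165345/20647 + (-101*(-147))/(-1 - ¼*(-640)) = 165345*(1/20647) + 14847/(-1 + 160) = 165345/20647 + 14847/159 = 165345/20647 + 14847*(1/159) = 165345/20647 + 4949/53 = 110945288/1094291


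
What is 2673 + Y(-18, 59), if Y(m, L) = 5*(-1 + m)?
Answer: 2578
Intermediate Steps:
Y(m, L) = -5 + 5*m
2673 + Y(-18, 59) = 2673 + (-5 + 5*(-18)) = 2673 + (-5 - 90) = 2673 - 95 = 2578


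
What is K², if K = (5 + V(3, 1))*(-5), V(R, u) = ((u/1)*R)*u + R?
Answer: 3025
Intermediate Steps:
V(R, u) = R + R*u² (V(R, u) = ((u*1)*R)*u + R = (u*R)*u + R = (R*u)*u + R = R*u² + R = R + R*u²)
K = -55 (K = (5 + 3*(1 + 1²))*(-5) = (5 + 3*(1 + 1))*(-5) = (5 + 3*2)*(-5) = (5 + 6)*(-5) = 11*(-5) = -55)
K² = (-55)² = 3025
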